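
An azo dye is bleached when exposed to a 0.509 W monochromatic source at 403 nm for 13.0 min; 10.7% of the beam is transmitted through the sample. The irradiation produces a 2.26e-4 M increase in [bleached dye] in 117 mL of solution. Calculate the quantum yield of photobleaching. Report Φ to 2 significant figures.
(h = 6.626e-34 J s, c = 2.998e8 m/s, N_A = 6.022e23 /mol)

Φ = 0.022

Product: (2.26e-4 M)(0.117 L) = 2.644e-5 mol.
Photon energy at 403 nm: hc/λ = (6.626e-34)(2.998e8)/(403e-9) = 4.929e-19 J.
Energy delivered: (0.509 W)(780 s) = 397.0 J.
Photons incident: 397.0 / 4.929e-19 = 8.054e20, i.e. 8.054e20/6.022e23 = 0.001337 mol.
Fraction absorbed: 1 − 10.7/100 = 0.8930.
Photons absorbed: 0.8930 × 0.001337 = 0.001194 mol.
Φ = 2.644e-5 mol / 0.001194 mol photons = 0.022.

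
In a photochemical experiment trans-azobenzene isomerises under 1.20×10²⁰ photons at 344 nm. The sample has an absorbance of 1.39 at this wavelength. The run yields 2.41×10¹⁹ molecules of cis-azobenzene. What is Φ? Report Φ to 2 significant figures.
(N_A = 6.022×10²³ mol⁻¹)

Product: 2.41×10¹⁹ / 6.022×10²³ = 4.002×10⁻⁵ mol.
Moles of photons: 1.20×10²⁰ / 6.022×10²³ = 1.993×10⁻⁴ mol.
Fraction absorbed: 1 − 10^(−1.39) = 0.9593.
Photons absorbed: 0.9593 × 1.993×10⁻⁴ = 1.912×10⁻⁴ mol.
Φ = 4.002×10⁻⁵ mol / 1.912×10⁻⁴ mol photons = 0.21.

Φ = 0.21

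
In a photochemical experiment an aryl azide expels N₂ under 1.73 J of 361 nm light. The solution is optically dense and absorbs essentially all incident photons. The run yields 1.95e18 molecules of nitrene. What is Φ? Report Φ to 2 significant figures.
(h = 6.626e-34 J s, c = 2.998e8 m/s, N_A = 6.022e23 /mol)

Φ = 0.62

Product: 1.95e18 / 6.022e23 = 3.238e-6 mol.
Photon energy at 361 nm: hc/λ = (6.626e-34)(2.998e8)/(361e-9) = 5.503e-19 J.
Photons incident: 1.73 / 5.503e-19 = 3.144e18, i.e. 3.144e18/6.022e23 = 5.221e-6 mol.
Φ = 3.238e-6 mol / 5.221e-6 mol photons = 0.62.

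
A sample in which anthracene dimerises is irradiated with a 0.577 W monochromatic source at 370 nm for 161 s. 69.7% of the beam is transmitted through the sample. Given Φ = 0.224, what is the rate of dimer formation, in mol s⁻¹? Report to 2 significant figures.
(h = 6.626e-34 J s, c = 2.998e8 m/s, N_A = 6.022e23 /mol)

Photon energy at 370 nm: hc/λ = (6.626e-34)(2.998e8)/(370e-9) = 5.369e-19 J.
Energy delivered: (0.577 W)(161 s) = 92.90 J.
Photons incident: 92.90 / 5.369e-19 = 1.730e20, i.e. 1.730e20/6.022e23 = 2.873e-4 mol.
Fraction absorbed: 1 − 69.7/100 = 0.3030.
Photons absorbed: 0.3030 × 2.873e-4 = 8.705e-5 mol.
Product formed: 0.224 × 8.705e-5 = 1.950e-5 mol.
Rate: 1.950e-5 / 161 s = 1.2e-7 mol s⁻¹.

1.2e-7 mol s⁻¹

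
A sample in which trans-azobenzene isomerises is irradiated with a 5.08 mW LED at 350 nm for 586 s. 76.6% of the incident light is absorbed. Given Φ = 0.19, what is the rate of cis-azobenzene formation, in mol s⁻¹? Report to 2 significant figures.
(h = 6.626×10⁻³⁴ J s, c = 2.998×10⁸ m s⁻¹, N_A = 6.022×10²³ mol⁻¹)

2.2×10⁻⁹ mol s⁻¹

Photon energy at 350 nm: hc/λ = (6.626×10⁻³⁴)(2.998×10⁸)/(350×10⁻⁹) = 5.676×10⁻¹⁹ J.
Energy delivered: (5.08 mW)(586 s) = 2.977 J.
Photons incident: 2.977 / 5.676×10⁻¹⁹ = 5.245×10¹⁸, i.e. 5.245×10¹⁸/6.022×10²³ = 8.710×10⁻⁶ mol.
Photons absorbed: 0.766 × 8.710×10⁻⁶ = 6.672×10⁻⁶ mol.
Product formed: 0.19 × 6.672×10⁻⁶ = 1.268×10⁻⁶ mol.
Rate: 1.268×10⁻⁶ / 586 s = 2.2×10⁻⁹ mol s⁻¹.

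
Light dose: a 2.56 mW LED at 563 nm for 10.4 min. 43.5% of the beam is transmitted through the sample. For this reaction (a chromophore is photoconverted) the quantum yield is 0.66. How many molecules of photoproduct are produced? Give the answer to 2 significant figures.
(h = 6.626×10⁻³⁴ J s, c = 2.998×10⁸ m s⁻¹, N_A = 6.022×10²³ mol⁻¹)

1.7×10¹⁸ molecules

Photon energy at 563 nm: hc/λ = (6.626×10⁻³⁴)(2.998×10⁸)/(563×10⁻⁹) = 3.528×10⁻¹⁹ J.
Energy delivered: (2.56 mW)(624 s) = 1.597 J.
Photons incident: 1.597 / 3.528×10⁻¹⁹ = 4.527×10¹⁸, i.e. 4.527×10¹⁸/6.022×10²³ = 7.517×10⁻⁶ mol.
Fraction absorbed: 1 − 43.5/100 = 0.5650.
Photons absorbed: 0.5650 × 7.517×10⁻⁶ = 4.247×10⁻⁶ mol.
Product: Φ × n_abs = 0.66 × 4.247×10⁻⁶ = 2.803×10⁻⁶ mol.
As a count: 2.803×10⁻⁶ × 6.022×10²³ = 1.7×10¹⁸.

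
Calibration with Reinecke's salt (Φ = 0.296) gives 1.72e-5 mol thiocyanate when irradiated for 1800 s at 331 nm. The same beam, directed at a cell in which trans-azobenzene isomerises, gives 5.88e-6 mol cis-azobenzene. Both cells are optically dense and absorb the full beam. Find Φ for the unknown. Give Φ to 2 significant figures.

Φ = 0.10

Photons absorbed by the actinometer: 1.72e-5 / 0.296 = 5.811e-5 mol.
Φ(unknown) = 5.88e-6 / 5.811e-5 = 0.10.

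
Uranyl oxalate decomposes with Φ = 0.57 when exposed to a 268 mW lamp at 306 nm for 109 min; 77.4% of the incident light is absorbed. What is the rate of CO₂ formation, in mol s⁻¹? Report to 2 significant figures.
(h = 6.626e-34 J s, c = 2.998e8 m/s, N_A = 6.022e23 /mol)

Photon energy at 306 nm: hc/λ = (6.626e-34)(2.998e8)/(306e-9) = 6.492e-19 J.
Energy delivered: (268 mW)(6540 s) = 1753 J.
Photons incident: 1753 / 6.492e-19 = 2.700e21, i.e. 2.700e21/6.022e23 = 0.004484 mol.
Photons absorbed: 0.774 × 0.004484 = 0.003471 mol.
Product formed: 0.57 × 0.003471 = 0.001978 mol.
Rate: 0.001978 / 6540 s = 3.0e-7 mol s⁻¹.

3.0e-7 mol s⁻¹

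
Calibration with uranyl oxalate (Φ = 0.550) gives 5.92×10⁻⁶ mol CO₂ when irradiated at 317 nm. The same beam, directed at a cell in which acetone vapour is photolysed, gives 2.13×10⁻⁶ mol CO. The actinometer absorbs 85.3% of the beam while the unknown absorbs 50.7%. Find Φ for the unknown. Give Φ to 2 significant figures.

Photons absorbed by the actinometer: 5.92×10⁻⁶ / 0.550 = 1.076×10⁻⁵ mol.
Incident flux: 1.076×10⁻⁵ / 0.853 = 1.261×10⁻⁵ einstein.
Absorbed by unknown: 0.507 × 1.261×10⁻⁵ = 6.393×10⁻⁶ mol.
Φ(unknown) = 2.13×10⁻⁶ / 6.393×10⁻⁶ = 0.33.

Φ = 0.33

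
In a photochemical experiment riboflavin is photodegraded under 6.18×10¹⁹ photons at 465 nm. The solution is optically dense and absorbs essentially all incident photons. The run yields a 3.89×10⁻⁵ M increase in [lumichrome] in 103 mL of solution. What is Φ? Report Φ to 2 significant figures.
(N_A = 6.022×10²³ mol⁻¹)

Product: (3.89×10⁻⁵ M)(0.103 L) = 4.007×10⁻⁶ mol.
Moles of photons: 6.18×10¹⁹ / 6.022×10²³ = 1.026×10⁻⁴ mol.
Φ = 4.007×10⁻⁶ mol / 1.026×10⁻⁴ mol photons = 0.039.

Φ = 0.039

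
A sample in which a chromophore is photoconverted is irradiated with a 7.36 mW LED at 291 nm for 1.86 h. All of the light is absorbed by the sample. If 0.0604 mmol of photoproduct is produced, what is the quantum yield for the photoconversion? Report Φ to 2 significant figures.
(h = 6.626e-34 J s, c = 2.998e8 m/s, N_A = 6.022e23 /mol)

Product: 0.0604 mmol = 6.04e-5 mol.
Photon energy at 291 nm: hc/λ = (6.626e-34)(2.998e8)/(291e-9) = 6.826e-19 J.
Energy delivered: (7.36 mW)(6696 s) = 49.28 J.
Photons incident: 49.28 / 6.826e-19 = 7.219e19, i.e. 7.219e19/6.022e23 = 1.199e-4 mol.
Φ = 6.04e-5 mol / 1.199e-4 mol photons = 0.50.

Φ = 0.50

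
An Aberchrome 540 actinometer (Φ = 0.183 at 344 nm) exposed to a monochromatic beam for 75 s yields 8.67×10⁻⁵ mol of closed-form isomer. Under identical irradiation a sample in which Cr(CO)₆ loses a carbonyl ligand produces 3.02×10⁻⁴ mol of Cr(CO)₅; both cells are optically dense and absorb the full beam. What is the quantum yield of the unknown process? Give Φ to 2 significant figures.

Photons absorbed by the actinometer: 8.67×10⁻⁵ / 0.183 = 4.738×10⁻⁴ mol.
Φ(unknown) = 3.02×10⁻⁴ / 4.738×10⁻⁴ = 0.64.

Φ = 0.64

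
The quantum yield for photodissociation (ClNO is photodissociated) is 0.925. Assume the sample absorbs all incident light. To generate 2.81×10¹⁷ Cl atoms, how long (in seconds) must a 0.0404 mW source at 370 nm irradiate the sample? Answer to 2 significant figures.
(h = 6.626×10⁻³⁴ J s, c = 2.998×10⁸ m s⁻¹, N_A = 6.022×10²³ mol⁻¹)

Product: 2.81×10¹⁷ / 6.022×10²³ = 4.666×10⁻⁷ mol.
Photons that must be absorbed: 4.666×10⁻⁷ / 0.925 = 5.044×10⁻⁷ mol.
Photon energy: hc/λ = 5.369×10⁻¹⁹ J; per mole, 3.233×10⁵ J mol⁻¹.
Energy required: 5.044×10⁻⁷ × 3.233×10⁵ = 0.1631 J.
Time: 0.1631 J / 4.04e-05 W = 4000 s.

t ≈ 4000 s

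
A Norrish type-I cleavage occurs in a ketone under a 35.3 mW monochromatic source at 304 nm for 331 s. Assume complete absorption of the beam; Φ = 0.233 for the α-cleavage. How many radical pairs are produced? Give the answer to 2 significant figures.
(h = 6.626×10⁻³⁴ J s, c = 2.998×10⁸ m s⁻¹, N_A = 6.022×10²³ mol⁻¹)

4.2×10¹⁸ radical pairs

Photon energy at 304 nm: hc/λ = (6.626×10⁻³⁴)(2.998×10⁸)/(304×10⁻⁹) = 6.534×10⁻¹⁹ J.
Energy delivered: (35.3 mW)(331 s) = 11.68 J.
Photons incident: 11.68 / 6.534×10⁻¹⁹ = 1.788×10¹⁹, i.e. 1.788×10¹⁹/6.022×10²³ = 2.969×10⁻⁵ mol.
Product: Φ × n_abs = 0.233 × 2.969×10⁻⁵ = 6.918×10⁻⁶ mol.
As a count: 6.918×10⁻⁶ × 6.022×10²³ = 4.2×10¹⁸.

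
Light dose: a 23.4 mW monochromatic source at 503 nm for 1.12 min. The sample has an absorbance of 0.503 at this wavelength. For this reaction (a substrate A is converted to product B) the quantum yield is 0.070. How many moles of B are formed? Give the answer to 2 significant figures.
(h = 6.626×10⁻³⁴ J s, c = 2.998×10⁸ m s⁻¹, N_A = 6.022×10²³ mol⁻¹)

3.2×10⁻⁷ mol

Photon energy at 503 nm: hc/λ = (6.626×10⁻³⁴)(2.998×10⁸)/(503×10⁻⁹) = 3.949×10⁻¹⁹ J.
Energy delivered: (23.4 mW)(67.2 s) = 1.572 J.
Photons incident: 1.572 / 3.949×10⁻¹⁹ = 3.981×10¹⁸, i.e. 3.981×10¹⁸/6.022×10²³ = 6.611×10⁻⁶ mol.
Fraction absorbed: 1 − 10^(−0.503) = 0.6859.
Photons absorbed: 0.6859 × 6.611×10⁻⁶ = 4.534×10⁻⁶ mol.
Product: Φ × n_abs = 0.070 × 4.534×10⁻⁶ = 3.174×10⁻⁷ mol.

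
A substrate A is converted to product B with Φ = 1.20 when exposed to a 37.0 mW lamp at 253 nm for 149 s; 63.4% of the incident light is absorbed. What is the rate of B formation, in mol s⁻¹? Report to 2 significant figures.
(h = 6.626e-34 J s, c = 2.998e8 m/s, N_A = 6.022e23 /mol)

6.0e-8 mol s⁻¹

Photon energy at 253 nm: hc/λ = (6.626e-34)(2.998e8)/(253e-9) = 7.852e-19 J.
Energy delivered: (37.0 mW)(149 s) = 5.513 J.
Photons incident: 5.513 / 7.852e-19 = 7.021e18, i.e. 7.021e18/6.022e23 = 1.166e-5 mol.
Photons absorbed: 0.634 × 1.166e-5 = 7.392e-6 mol.
Product formed: 1.20 × 7.392e-6 = 8.870e-6 mol.
Rate: 8.870e-6 / 149 s = 6.0e-8 mol s⁻¹.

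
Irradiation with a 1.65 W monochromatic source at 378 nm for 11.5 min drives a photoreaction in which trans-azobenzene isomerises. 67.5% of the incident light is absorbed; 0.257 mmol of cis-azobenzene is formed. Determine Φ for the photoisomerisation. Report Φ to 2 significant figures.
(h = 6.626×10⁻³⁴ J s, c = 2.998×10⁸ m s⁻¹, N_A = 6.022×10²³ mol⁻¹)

Φ = 0.11

Product: 0.257 mmol = 2.57×10⁻⁴ mol.
Photon energy at 378 nm: hc/λ = (6.626×10⁻³⁴)(2.998×10⁸)/(378×10⁻⁹) = 5.255×10⁻¹⁹ J.
Energy delivered: (1.65 W)(690 s) = 1139 J.
Photons incident: 1139 / 5.255×10⁻¹⁹ = 2.167×10²¹, i.e. 2.167×10²¹/6.022×10²³ = 0.003598 mol.
Photons absorbed: 0.675 × 0.003598 = 0.002429 mol.
Φ = 2.57×10⁻⁴ mol / 0.002429 mol photons = 0.11.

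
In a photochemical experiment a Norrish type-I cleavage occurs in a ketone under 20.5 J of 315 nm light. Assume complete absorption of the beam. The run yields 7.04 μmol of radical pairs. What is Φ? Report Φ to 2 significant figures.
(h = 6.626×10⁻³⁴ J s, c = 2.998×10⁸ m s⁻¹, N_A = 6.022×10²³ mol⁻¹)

Φ = 0.13

Product: 7.04 μmol = 7.04×10⁻⁶ mol.
Photon energy at 315 nm: hc/λ = (6.626×10⁻³⁴)(2.998×10⁸)/(315×10⁻⁹) = 6.306×10⁻¹⁹ J.
Photons incident: 20.5 / 6.306×10⁻¹⁹ = 3.251×10¹⁹, i.e. 3.251×10¹⁹/6.022×10²³ = 5.399×10⁻⁵ mol.
Φ = 7.04×10⁻⁶ mol / 5.399×10⁻⁵ mol photons = 0.13.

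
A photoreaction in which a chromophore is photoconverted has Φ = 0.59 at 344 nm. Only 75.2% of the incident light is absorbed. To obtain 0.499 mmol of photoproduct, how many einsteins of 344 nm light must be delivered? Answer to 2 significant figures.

0.0011 einstein

Product: 0.499 mmol = 4.99e-4 mol.
Photons that must be absorbed: 4.99e-4 / 0.59 = 8.458e-4 mol.
Incident photons needed: 8.458e-4 / 0.752 = 0.001125 mol.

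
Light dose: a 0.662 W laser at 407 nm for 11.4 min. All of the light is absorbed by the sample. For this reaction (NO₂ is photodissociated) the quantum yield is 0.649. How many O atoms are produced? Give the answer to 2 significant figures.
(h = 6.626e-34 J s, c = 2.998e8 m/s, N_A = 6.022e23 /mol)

Photon energy at 407 nm: hc/λ = (6.626e-34)(2.998e8)/(407e-9) = 4.881e-19 J.
Energy delivered: (0.662 W)(684 s) = 452.8 J.
Photons incident: 452.8 / 4.881e-19 = 9.277e20, i.e. 9.277e20/6.022e23 = 0.001541 mol.
Product: Φ × n_abs = 0.649 × 0.001541 = 0.001000 mol.
As a count: 0.001000 × 6.022e23 = 6.0e20.

6.0e20 atoms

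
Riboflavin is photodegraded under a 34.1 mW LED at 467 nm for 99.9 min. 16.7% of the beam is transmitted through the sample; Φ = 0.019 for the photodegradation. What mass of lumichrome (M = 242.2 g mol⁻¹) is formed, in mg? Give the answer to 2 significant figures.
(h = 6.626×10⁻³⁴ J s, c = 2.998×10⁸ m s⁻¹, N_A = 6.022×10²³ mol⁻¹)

3.1 mg

Photon energy at 467 nm: hc/λ = (6.626×10⁻³⁴)(2.998×10⁸)/(467×10⁻⁹) = 4.254×10⁻¹⁹ J.
Energy delivered: (34.1 mW)(5994 s) = 204.4 J.
Photons incident: 204.4 / 4.254×10⁻¹⁹ = 4.805×10²⁰, i.e. 4.805×10²⁰/6.022×10²³ = 7.979×10⁻⁴ mol.
Fraction absorbed: 1 − 16.7/100 = 0.8330.
Photons absorbed: 0.8330 × 7.979×10⁻⁴ = 6.647×10⁻⁴ mol.
Product: Φ × n_abs = 0.019 × 6.647×10⁻⁴ = 1.263×10⁻⁵ mol.
Mass: 1.263×10⁻⁵ × 242.2 = 0.003059 g = 3.1 mg.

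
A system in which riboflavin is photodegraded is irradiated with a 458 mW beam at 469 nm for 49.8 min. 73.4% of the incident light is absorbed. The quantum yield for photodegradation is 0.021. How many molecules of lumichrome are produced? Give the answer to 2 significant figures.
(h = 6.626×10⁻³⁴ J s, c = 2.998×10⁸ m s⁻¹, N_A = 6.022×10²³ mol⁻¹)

5.0×10¹⁹ molecules

Photon energy at 469 nm: hc/λ = (6.626×10⁻³⁴)(2.998×10⁸)/(469×10⁻⁹) = 4.236×10⁻¹⁹ J.
Energy delivered: (458 mW)(2988 s) = 1369 J.
Photons incident: 1369 / 4.236×10⁻¹⁹ = 3.232×10²¹, i.e. 3.232×10²¹/6.022×10²³ = 0.005367 mol.
Photons absorbed: 0.734 × 0.005367 = 0.003939 mol.
Product: Φ × n_abs = 0.021 × 0.003939 = 8.272×10⁻⁵ mol.
As a count: 8.272×10⁻⁵ × 6.022×10²³ = 5.0×10¹⁹.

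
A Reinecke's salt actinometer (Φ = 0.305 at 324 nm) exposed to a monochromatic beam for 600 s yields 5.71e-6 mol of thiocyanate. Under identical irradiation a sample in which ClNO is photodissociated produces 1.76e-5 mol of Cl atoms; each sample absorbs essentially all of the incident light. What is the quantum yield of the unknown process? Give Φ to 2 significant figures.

Photons absorbed by the actinometer: 5.71e-6 / 0.305 = 1.872e-5 mol.
Φ(unknown) = 1.76e-5 / 1.872e-5 = 0.94.

Φ = 0.94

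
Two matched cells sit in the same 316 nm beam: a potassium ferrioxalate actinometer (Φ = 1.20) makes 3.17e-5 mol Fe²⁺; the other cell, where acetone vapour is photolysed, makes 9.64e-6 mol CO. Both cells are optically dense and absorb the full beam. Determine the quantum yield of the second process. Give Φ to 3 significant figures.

Photons absorbed by the actinometer: 3.17e-5 / 1.20 = 2.642e-5 mol.
Φ(unknown) = 9.64e-6 / 2.642e-5 = 0.365.

Φ = 0.365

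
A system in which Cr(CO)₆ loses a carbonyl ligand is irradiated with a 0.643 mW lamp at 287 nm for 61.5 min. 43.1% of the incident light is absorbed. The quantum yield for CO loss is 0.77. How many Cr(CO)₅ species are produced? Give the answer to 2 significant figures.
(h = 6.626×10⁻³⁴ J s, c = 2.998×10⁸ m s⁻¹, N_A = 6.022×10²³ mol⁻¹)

1.1×10¹⁸ species

Photon energy at 287 nm: hc/λ = (6.626×10⁻³⁴)(2.998×10⁸)/(287×10⁻⁹) = 6.922×10⁻¹⁹ J.
Energy delivered: (0.643 mW)(3690 s) = 2.373 J.
Photons incident: 2.373 / 6.922×10⁻¹⁹ = 3.428×10¹⁸, i.e. 3.428×10¹⁸/6.022×10²³ = 5.692×10⁻⁶ mol.
Photons absorbed: 0.431 × 5.692×10⁻⁶ = 2.453×10⁻⁶ mol.
Product: Φ × n_abs = 0.77 × 2.453×10⁻⁶ = 1.889×10⁻⁶ mol.
As a count: 1.889×10⁻⁶ × 6.022×10²³ = 1.1×10¹⁸.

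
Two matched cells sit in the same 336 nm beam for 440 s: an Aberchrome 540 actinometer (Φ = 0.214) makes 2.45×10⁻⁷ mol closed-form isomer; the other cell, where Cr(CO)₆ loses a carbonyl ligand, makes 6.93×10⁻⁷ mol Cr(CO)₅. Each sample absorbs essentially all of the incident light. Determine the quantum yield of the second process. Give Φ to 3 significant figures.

Φ = 0.605

Photons absorbed by the actinometer: 2.45×10⁻⁷ / 0.214 = 1.145×10⁻⁶ mol.
Φ(unknown) = 6.93×10⁻⁷ / 1.145×10⁻⁶ = 0.605.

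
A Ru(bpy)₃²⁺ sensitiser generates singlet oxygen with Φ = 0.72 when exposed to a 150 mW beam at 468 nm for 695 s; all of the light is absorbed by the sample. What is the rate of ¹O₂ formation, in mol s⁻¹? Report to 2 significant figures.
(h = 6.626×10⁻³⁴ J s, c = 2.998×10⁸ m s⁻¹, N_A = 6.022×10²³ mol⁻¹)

4.2×10⁻⁷ mol s⁻¹

Photon energy at 468 nm: hc/λ = (6.626×10⁻³⁴)(2.998×10⁸)/(468×10⁻⁹) = 4.245×10⁻¹⁹ J.
Energy delivered: (150 mW)(695 s) = 104.3 J.
Photons incident: 104.3 / 4.245×10⁻¹⁹ = 2.457×10²⁰, i.e. 2.457×10²⁰/6.022×10²³ = 4.080×10⁻⁴ mol.
Product formed: 0.72 × 4.080×10⁻⁴ = 2.938×10⁻⁴ mol.
Rate: 2.938×10⁻⁴ / 695 s = 4.2×10⁻⁷ mol s⁻¹.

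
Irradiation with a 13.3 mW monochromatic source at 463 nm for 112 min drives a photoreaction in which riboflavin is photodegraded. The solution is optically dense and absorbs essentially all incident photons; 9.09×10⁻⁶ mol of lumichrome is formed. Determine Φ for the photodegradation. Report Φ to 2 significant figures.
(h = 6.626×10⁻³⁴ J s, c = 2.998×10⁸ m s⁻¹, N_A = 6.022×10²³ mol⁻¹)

Φ = 0.026

Photon energy at 463 nm: hc/λ = (6.626×10⁻³⁴)(2.998×10⁸)/(463×10⁻⁹) = 4.290×10⁻¹⁹ J.
Energy delivered: (13.3 mW)(6720 s) = 89.38 J.
Photons incident: 89.38 / 4.290×10⁻¹⁹ = 2.083×10²⁰, i.e. 2.083×10²⁰/6.022×10²³ = 3.459×10⁻⁴ mol.
Φ = 9.09×10⁻⁶ mol / 3.459×10⁻⁴ mol photons = 0.026.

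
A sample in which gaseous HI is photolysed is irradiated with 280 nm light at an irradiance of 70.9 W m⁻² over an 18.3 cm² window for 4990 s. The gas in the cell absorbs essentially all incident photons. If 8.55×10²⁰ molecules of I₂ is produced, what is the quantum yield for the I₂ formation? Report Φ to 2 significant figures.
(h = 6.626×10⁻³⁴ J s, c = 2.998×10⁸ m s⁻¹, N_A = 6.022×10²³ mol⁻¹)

Product: 8.55×10²⁰ / 6.022×10²³ = 0.001420 mol.
Photon energy at 280 nm: hc/λ = (6.626×10⁻³⁴)(2.998×10⁸)/(280×10⁻⁹) = 7.095×10⁻¹⁹ J.
Energy delivered: (70.9 W m⁻²)(18.3×10⁻⁴ m²)(4990 s) = 647.4 J.
Photons incident: 647.4 / 7.095×10⁻¹⁹ = 9.125×10²⁰, i.e. 9.125×10²⁰/6.022×10²³ = 0.001515 mol.
Φ = 0.001420 mol / 0.001515 mol photons = 0.94.

Φ = 0.94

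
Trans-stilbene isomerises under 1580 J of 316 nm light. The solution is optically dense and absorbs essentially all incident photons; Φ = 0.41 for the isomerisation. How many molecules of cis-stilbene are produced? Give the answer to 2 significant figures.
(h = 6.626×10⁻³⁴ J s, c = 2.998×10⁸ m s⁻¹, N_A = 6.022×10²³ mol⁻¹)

1.0×10²¹ molecules

Photon energy at 316 nm: hc/λ = (6.626×10⁻³⁴)(2.998×10⁸)/(316×10⁻⁹) = 6.286×10⁻¹⁹ J.
Photons incident: 1580 / 6.286×10⁻¹⁹ = 2.514×10²¹, i.e. 2.514×10²¹/6.022×10²³ = 0.004175 mol.
Product: Φ × n_abs = 0.41 × 0.004175 = 0.001712 mol.
As a count: 0.001712 × 6.022×10²³ = 1.0×10²¹.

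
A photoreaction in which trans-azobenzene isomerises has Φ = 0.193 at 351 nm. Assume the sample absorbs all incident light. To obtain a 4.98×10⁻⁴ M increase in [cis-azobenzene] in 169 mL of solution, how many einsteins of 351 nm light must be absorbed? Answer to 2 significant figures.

4.4×10⁻⁴ einstein

Product: (4.98×10⁻⁴ M)(0.169 L) = 8.416×10⁻⁵ mol.
Photons that must be absorbed: 8.416×10⁻⁵ / 0.193 = 4.361×10⁻⁴ mol.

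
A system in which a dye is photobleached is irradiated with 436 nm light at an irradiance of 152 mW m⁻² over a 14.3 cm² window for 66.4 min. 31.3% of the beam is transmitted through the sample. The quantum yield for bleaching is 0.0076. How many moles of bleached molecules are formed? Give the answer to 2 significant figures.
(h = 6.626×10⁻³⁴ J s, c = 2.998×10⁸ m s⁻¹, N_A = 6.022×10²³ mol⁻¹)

1.6×10⁻⁸ mol

Photon energy at 436 nm: hc/λ = (6.626×10⁻³⁴)(2.998×10⁸)/(436×10⁻⁹) = 4.556×10⁻¹⁹ J.
Energy delivered: (152 mW m⁻²)(14.3×10⁻⁴ m²)(3984 s) = 0.8660 J.
Photons incident: 0.8660 / 4.556×10⁻¹⁹ = 1.901×10¹⁸, i.e. 1.901×10¹⁸/6.022×10²³ = 3.157×10⁻⁶ mol.
Fraction absorbed: 1 − 31.3/100 = 0.6870.
Photons absorbed: 0.6870 × 3.157×10⁻⁶ = 2.169×10⁻⁶ mol.
Product: Φ × n_abs = 0.0076 × 2.169×10⁻⁶ = 1.648×10⁻⁸ mol.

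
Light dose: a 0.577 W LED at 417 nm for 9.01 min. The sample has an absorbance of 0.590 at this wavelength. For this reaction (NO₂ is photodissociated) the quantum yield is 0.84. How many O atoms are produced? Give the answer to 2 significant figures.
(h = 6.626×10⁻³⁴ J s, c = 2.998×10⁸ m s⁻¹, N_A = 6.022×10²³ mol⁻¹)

4.1×10²⁰ atoms

Photon energy at 417 nm: hc/λ = (6.626×10⁻³⁴)(2.998×10⁸)/(417×10⁻⁹) = 4.764×10⁻¹⁹ J.
Energy delivered: (0.577 W)(540.6 s) = 311.9 J.
Photons incident: 311.9 / 4.764×10⁻¹⁹ = 6.547×10²⁰, i.e. 6.547×10²⁰/6.022×10²³ = 0.001087 mol.
Fraction absorbed: 1 − 10^(−0.590) = 0.7430.
Photons absorbed: 0.7430 × 0.001087 = 8.076×10⁻⁴ mol.
Product: Φ × n_abs = 0.84 × 8.076×10⁻⁴ = 6.784×10⁻⁴ mol.
As a count: 6.784×10⁻⁴ × 6.022×10²³ = 4.1×10²⁰.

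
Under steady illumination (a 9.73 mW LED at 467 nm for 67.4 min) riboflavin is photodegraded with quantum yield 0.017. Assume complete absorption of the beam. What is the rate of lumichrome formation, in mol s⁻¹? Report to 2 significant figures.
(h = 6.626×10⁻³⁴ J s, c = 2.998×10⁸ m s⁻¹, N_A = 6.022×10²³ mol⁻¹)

6.5×10⁻¹⁰ mol s⁻¹

Photon energy at 467 nm: hc/λ = (6.626×10⁻³⁴)(2.998×10⁸)/(467×10⁻⁹) = 4.254×10⁻¹⁹ J.
Energy delivered: (9.73 mW)(4044 s) = 39.35 J.
Photons incident: 39.35 / 4.254×10⁻¹⁹ = 9.250×10¹⁹, i.e. 9.250×10¹⁹/6.022×10²³ = 1.536×10⁻⁴ mol.
Product formed: 0.017 × 1.536×10⁻⁴ = 2.611×10⁻⁶ mol.
Rate: 2.611×10⁻⁶ / 4044 s = 6.5×10⁻¹⁰ mol s⁻¹.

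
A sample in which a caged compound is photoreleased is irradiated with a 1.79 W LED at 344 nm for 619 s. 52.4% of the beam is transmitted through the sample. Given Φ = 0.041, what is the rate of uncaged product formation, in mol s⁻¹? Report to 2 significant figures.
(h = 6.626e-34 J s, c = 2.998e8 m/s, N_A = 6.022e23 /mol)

Photon energy at 344 nm: hc/λ = (6.626e-34)(2.998e8)/(344e-9) = 5.775e-19 J.
Energy delivered: (1.79 W)(619 s) = 1108 J.
Photons incident: 1108 / 5.775e-19 = 1.919e21, i.e. 1.919e21/6.022e23 = 0.003187 mol.
Fraction absorbed: 1 − 52.4/100 = 0.4760.
Photons absorbed: 0.4760 × 0.003187 = 0.001517 mol.
Product formed: 0.041 × 0.001517 = 6.220e-5 mol.
Rate: 6.220e-5 / 619 s = 1.0e-7 mol s⁻¹.

1.0e-7 mol s⁻¹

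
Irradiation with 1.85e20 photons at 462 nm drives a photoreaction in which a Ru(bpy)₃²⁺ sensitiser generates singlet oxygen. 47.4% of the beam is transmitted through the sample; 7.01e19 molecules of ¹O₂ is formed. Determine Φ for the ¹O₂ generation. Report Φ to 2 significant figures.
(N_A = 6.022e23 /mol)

Φ = 0.72

Product: 7.01e19 / 6.022e23 = 1.164e-4 mol.
Moles of photons: 1.85e20 / 6.022e23 = 3.072e-4 mol.
Fraction absorbed: 1 − 47.4/100 = 0.5260.
Photons absorbed: 0.5260 × 3.072e-4 = 1.616e-4 mol.
Φ = 1.164e-4 mol / 1.616e-4 mol photons = 0.72.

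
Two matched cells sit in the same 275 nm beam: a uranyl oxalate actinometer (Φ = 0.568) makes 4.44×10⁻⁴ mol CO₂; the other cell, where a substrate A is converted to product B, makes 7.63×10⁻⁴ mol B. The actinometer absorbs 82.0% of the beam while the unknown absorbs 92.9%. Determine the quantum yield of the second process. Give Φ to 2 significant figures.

Photons absorbed by the actinometer: 4.44×10⁻⁴ / 0.568 = 7.817×10⁻⁴ mol.
Incident flux: 7.817×10⁻⁴ / 0.820 = 9.533×10⁻⁴ einstein.
Absorbed by unknown: 0.929 × 9.533×10⁻⁴ = 8.856×10⁻⁴ mol.
Φ(unknown) = 7.63×10⁻⁴ / 8.856×10⁻⁴ = 0.86.

Φ = 0.86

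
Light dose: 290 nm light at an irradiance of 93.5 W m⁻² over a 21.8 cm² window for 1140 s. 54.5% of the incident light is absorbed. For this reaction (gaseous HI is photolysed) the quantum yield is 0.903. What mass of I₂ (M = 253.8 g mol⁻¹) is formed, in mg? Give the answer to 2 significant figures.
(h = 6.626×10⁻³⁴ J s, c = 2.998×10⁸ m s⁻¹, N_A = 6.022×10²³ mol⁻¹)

Photon energy at 290 nm: hc/λ = (6.626×10⁻³⁴)(2.998×10⁸)/(290×10⁻⁹) = 6.850×10⁻¹⁹ J.
Energy delivered: (93.5 W m⁻²)(21.8×10⁻⁴ m²)(1140 s) = 232.4 J.
Photons incident: 232.4 / 6.850×10⁻¹⁹ = 3.393×10²⁰, i.e. 3.393×10²⁰/6.022×10²³ = 5.634×10⁻⁴ mol.
Photons absorbed: 0.545 × 5.634×10⁻⁴ = 3.071×10⁻⁴ mol.
Product: Φ × n_abs = 0.903 × 3.071×10⁻⁴ = 2.773×10⁻⁴ mol.
Mass: 2.773×10⁻⁴ × 253.8 = 0.07038 g = 70 mg.

70 mg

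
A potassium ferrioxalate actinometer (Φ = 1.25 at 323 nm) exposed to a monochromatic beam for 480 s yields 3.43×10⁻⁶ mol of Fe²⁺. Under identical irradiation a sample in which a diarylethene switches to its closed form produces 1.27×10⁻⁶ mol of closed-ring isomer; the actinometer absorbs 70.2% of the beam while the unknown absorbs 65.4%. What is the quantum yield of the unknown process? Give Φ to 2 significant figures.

Φ = 0.50

Photons absorbed by the actinometer: 3.43×10⁻⁶ / 1.25 = 2.744×10⁻⁶ mol.
Incident flux: 2.744×10⁻⁶ / 0.702 = 3.909×10⁻⁶ einstein.
Absorbed by unknown: 0.654 × 3.909×10⁻⁶ = 2.556×10⁻⁶ mol.
Φ(unknown) = 1.27×10⁻⁶ / 2.556×10⁻⁶ = 0.50.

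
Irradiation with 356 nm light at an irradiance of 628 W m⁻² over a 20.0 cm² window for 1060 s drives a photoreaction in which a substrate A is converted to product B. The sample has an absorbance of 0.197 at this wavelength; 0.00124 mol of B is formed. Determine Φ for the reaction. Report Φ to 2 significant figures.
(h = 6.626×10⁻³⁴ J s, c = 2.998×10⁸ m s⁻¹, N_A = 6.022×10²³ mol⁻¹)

Φ = 0.86

Photon energy at 356 nm: hc/λ = (6.626×10⁻³⁴)(2.998×10⁸)/(356×10⁻⁹) = 5.580×10⁻¹⁹ J.
Energy delivered: (628 W m⁻²)(20.0×10⁻⁴ m²)(1060 s) = 1331 J.
Photons incident: 1331 / 5.580×10⁻¹⁹ = 2.385×10²¹, i.e. 2.385×10²¹/6.022×10²³ = 0.003960 mol.
Fraction absorbed: 1 − 10^(−0.197) = 0.3647.
Photons absorbed: 0.3647 × 0.003960 = 0.001444 mol.
Φ = 0.00124 mol / 0.001444 mol photons = 0.86.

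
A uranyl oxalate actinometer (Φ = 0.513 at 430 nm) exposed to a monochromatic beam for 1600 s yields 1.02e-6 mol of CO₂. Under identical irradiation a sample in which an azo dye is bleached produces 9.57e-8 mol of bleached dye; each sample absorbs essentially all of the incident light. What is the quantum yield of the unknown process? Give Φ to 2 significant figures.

Photons absorbed by the actinometer: 1.02e-6 / 0.513 = 1.988e-6 mol.
Φ(unknown) = 9.57e-8 / 1.988e-6 = 0.048.

Φ = 0.048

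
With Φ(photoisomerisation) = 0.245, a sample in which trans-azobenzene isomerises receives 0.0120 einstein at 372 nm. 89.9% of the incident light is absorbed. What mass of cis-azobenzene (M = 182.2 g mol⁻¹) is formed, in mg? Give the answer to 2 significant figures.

480 mg

Photons absorbed: 0.899 × 0.0120 = 0.01079 mol.
Product: Φ × n_abs = 0.245 × 0.01079 = 0.002644 mol.
Mass: 0.002644 × 182.2 = 0.4817 g = 480 mg.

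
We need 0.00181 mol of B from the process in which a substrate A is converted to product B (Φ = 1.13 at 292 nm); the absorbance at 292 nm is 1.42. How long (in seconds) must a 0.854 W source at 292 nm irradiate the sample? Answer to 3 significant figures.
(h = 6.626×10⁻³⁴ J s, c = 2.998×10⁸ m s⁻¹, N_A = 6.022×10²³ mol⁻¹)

Photons that must be absorbed: 0.00181 / 1.13 = 0.001602 mol.
Fraction absorbed: 1 − 10^(−1.42) = 0.9620.
Incident photons needed: 0.001602 / 0.9620 = 0.001665 mol.
Photon energy: hc/λ = 6.803×10⁻¹⁹ J; per mole, 4.097×10⁵ J mol⁻¹.
Energy required: 0.001665 × 4.097×10⁵ = 682.2 J.
Time: 682.2 J / 0.854 W = 799 s.

t ≈ 799 s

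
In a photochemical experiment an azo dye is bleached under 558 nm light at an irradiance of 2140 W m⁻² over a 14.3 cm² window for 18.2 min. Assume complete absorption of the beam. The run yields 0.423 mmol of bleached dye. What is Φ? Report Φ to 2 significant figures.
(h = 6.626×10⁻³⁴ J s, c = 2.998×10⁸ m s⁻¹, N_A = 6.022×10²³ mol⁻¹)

Product: 0.423 mmol = 4.23×10⁻⁴ mol.
Photon energy at 558 nm: hc/λ = (6.626×10⁻³⁴)(2.998×10⁸)/(558×10⁻⁹) = 3.560×10⁻¹⁹ J.
Energy delivered: (2140 W m⁻²)(14.3×10⁻⁴ m²)(1092 s) = 3342 J.
Photons incident: 3342 / 3.560×10⁻¹⁹ = 9.388×10²¹, i.e. 9.388×10²¹/6.022×10²³ = 0.01559 mol.
Φ = 4.23×10⁻⁴ mol / 0.01559 mol photons = 0.027.

Φ = 0.027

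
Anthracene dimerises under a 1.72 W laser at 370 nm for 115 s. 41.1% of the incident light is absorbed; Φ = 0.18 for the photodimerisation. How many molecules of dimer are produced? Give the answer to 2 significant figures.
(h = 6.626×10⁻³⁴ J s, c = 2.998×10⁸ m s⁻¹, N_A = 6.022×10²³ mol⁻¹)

Photon energy at 370 nm: hc/λ = (6.626×10⁻³⁴)(2.998×10⁸)/(370×10⁻⁹) = 5.369×10⁻¹⁹ J.
Energy delivered: (1.72 W)(115 s) = 197.8 J.
Photons incident: 197.8 / 5.369×10⁻¹⁹ = 3.684×10²⁰, i.e. 3.684×10²⁰/6.022×10²³ = 6.118×10⁻⁴ mol.
Photons absorbed: 0.411 × 6.118×10⁻⁴ = 2.514×10⁻⁴ mol.
Product: Φ × n_abs = 0.18 × 2.514×10⁻⁴ = 4.525×10⁻⁵ mol.
As a count: 4.525×10⁻⁵ × 6.022×10²³ = 2.7×10¹⁹.

2.7×10¹⁹ molecules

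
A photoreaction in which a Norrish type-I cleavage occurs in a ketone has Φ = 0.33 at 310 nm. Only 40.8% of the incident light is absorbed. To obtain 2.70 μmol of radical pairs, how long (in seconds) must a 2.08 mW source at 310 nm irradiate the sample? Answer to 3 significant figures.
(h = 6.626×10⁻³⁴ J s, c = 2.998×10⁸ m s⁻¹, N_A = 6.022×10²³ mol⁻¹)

Product: 2.70 μmol = 2.70×10⁻⁶ mol.
Photons that must be absorbed: 2.70×10⁻⁶ / 0.33 = 8.182×10⁻⁶ mol.
Incident photons needed: 8.182×10⁻⁶ / 0.408 = 2.005×10⁻⁵ mol.
Photon energy: hc/λ = 6.408×10⁻¹⁹ J; per mole, 3.859×10⁵ J mol⁻¹.
Energy required: 2.005×10⁻⁵ × 3.859×10⁵ = 7.737 J.
Time: 7.737 J / 0.00208 W = 3720 s.

t ≈ 3720 s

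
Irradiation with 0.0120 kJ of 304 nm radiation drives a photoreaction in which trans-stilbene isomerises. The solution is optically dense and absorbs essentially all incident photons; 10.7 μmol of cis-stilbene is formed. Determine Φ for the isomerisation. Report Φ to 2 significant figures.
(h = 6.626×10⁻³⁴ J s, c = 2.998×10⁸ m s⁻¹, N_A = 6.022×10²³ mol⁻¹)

Product: 10.7 μmol = 1.07×10⁻⁵ mol.
Photon energy at 304 nm: hc/λ = (6.626×10⁻³⁴)(2.998×10⁸)/(304×10⁻⁹) = 6.534×10⁻¹⁹ J.
Incident energy: 0.0120 kJ = 12.0 J.
Photons incident: 12.0 / 6.534×10⁻¹⁹ = 1.837×10¹⁹, i.e. 1.837×10¹⁹/6.022×10²³ = 3.050×10⁻⁵ mol.
Φ = 1.07×10⁻⁵ mol / 3.050×10⁻⁵ mol photons = 0.35.

Φ = 0.35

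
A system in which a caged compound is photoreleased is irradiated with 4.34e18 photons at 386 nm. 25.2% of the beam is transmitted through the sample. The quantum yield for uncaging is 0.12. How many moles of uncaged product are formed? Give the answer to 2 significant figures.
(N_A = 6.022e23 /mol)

6.5e-7 mol

Moles of photons: 4.34e18 / 6.022e23 = 7.207e-6 mol.
Fraction absorbed: 1 − 25.2/100 = 0.7480.
Photons absorbed: 0.7480 × 7.207e-6 = 5.391e-6 mol.
Product: Φ × n_abs = 0.12 × 5.391e-6 = 6.469e-7 mol.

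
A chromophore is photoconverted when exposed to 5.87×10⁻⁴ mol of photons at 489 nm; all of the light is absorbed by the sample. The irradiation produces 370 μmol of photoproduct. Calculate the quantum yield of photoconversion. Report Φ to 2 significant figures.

Φ = 0.63

Product: 370 μmol = 3.70×10⁻⁴ mol.
Φ = 3.70×10⁻⁴ mol / 5.87×10⁻⁴ mol photons = 0.63.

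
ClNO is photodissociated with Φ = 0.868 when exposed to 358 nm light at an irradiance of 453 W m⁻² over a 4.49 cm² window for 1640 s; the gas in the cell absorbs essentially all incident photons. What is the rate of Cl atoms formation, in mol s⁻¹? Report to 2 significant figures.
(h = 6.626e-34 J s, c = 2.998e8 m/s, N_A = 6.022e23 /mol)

5.3e-7 mol s⁻¹

Photon energy at 358 nm: hc/λ = (6.626e-34)(2.998e8)/(358e-9) = 5.549e-19 J.
Energy delivered: (453 W m⁻²)(4.49e-4 m²)(1640 s) = 333.6 J.
Photons incident: 333.6 / 5.549e-19 = 6.012e20, i.e. 6.012e20/6.022e23 = 9.983e-4 mol.
Product formed: 0.868 × 9.983e-4 = 8.665e-4 mol.
Rate: 8.665e-4 / 1640 s = 5.3e-7 mol s⁻¹.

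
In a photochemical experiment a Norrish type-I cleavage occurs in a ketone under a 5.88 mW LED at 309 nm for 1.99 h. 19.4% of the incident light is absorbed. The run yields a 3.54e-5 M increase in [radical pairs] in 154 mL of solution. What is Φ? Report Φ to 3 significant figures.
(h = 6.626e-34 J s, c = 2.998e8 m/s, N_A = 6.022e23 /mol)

Product: (3.54e-5 M)(0.154 L) = 5.452e-6 mol.
Photon energy at 309 nm: hc/λ = (6.626e-34)(2.998e8)/(309e-9) = 6.429e-19 J.
Energy delivered: (5.88 mW)(7164 s) = 42.12 J.
Photons incident: 42.12 / 6.429e-19 = 6.552e19, i.e. 6.552e19/6.022e23 = 1.088e-4 mol.
Photons absorbed: 0.194 × 1.088e-4 = 2.111e-5 mol.
Φ = 5.452e-6 mol / 2.111e-5 mol photons = 0.258.

Φ = 0.258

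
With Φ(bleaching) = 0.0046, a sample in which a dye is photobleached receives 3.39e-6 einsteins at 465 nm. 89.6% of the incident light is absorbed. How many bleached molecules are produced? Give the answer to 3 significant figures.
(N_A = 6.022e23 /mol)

Photons absorbed: 0.896 × 3.39e-6 = 3.037e-6 mol.
Product: Φ × n_abs = 0.0046 × 3.037e-6 = 1.397e-8 mol.
As a count: 1.397e-8 × 6.022e23 = 8.41e15.

8.41e15 bleached molecules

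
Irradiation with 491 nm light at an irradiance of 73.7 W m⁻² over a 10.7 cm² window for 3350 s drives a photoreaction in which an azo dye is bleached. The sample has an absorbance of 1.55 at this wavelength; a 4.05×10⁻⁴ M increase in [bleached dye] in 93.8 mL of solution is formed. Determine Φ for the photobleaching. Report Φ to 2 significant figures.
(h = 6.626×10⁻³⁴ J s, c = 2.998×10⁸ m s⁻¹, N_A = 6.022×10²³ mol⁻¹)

Product: (4.05×10⁻⁴ M)(0.0938 L) = 3.799×10⁻⁵ mol.
Photon energy at 491 nm: hc/λ = (6.626×10⁻³⁴)(2.998×10⁸)/(491×10⁻⁹) = 4.046×10⁻¹⁹ J.
Energy delivered: (73.7 W m⁻²)(10.7×10⁻⁴ m²)(3350 s) = 264.2 J.
Photons incident: 264.2 / 4.046×10⁻¹⁹ = 6.530×10²⁰, i.e. 6.530×10²⁰/6.022×10²³ = 0.001084 mol.
Fraction absorbed: 1 − 10^(−1.55) = 0.9718.
Photons absorbed: 0.9718 × 0.001084 = 0.001053 mol.
Φ = 3.799×10⁻⁵ mol / 0.001053 mol photons = 0.036.

Φ = 0.036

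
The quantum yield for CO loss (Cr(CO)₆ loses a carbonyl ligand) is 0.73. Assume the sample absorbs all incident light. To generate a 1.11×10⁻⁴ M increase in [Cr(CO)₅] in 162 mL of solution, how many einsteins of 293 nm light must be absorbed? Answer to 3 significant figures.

2.46×10⁻⁵ einstein

Product: (1.11×10⁻⁴ M)(0.162 L) = 1.798×10⁻⁵ mol.
Photons that must be absorbed: 1.798×10⁻⁵ / 0.73 = 2.463×10⁻⁵ mol.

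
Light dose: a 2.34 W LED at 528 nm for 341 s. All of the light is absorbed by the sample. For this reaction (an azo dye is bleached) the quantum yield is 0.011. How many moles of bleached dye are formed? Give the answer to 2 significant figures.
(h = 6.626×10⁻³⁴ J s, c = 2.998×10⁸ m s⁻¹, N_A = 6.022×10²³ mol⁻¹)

Photon energy at 528 nm: hc/λ = (6.626×10⁻³⁴)(2.998×10⁸)/(528×10⁻⁹) = 3.762×10⁻¹⁹ J.
Energy delivered: (2.34 W)(341 s) = 797.9 J.
Photons incident: 797.9 / 3.762×10⁻¹⁹ = 2.121×10²¹, i.e. 2.121×10²¹/6.022×10²³ = 0.003522 mol.
Product: Φ × n_abs = 0.011 × 0.003522 = 3.874×10⁻⁵ mol.

3.9×10⁻⁵ mol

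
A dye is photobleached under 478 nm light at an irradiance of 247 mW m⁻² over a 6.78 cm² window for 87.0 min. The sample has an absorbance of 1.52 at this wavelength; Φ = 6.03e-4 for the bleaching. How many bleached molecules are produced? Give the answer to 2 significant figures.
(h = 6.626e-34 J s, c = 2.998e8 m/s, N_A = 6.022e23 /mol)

1.2e15 bleached molecules

Photon energy at 478 nm: hc/λ = (6.626e-34)(2.998e8)/(478e-9) = 4.156e-19 J.
Energy delivered: (247 mW m⁻²)(6.78e-4 m²)(5220 s) = 0.8742 J.
Photons incident: 0.8742 / 4.156e-19 = 2.103e18, i.e. 2.103e18/6.022e23 = 3.492e-6 mol.
Fraction absorbed: 1 − 10^(−1.52) = 0.9698.
Photons absorbed: 0.9698 × 3.492e-6 = 3.387e-6 mol.
Product: Φ × n_abs = 6.03e-4 × 3.387e-6 = 2.042e-9 mol.
As a count: 2.042e-9 × 6.022e23 = 1.2e15.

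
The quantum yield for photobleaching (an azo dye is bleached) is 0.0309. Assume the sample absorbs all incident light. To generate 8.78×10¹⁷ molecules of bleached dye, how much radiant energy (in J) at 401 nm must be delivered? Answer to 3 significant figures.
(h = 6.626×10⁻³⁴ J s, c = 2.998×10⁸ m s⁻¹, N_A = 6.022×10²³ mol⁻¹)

14.1 J

Product: 8.78×10¹⁷ / 6.022×10²³ = 1.458×10⁻⁶ mol.
Photons that must be absorbed: 1.458×10⁻⁶ / 0.0309 = 4.718×10⁻⁵ mol.
Photon energy: hc/λ = 4.954×10⁻¹⁹ J; per mole, 2.983×10⁵ J mol⁻¹.
Energy required: 4.718×10⁻⁵ × 2.983×10⁵ = 14.1 J.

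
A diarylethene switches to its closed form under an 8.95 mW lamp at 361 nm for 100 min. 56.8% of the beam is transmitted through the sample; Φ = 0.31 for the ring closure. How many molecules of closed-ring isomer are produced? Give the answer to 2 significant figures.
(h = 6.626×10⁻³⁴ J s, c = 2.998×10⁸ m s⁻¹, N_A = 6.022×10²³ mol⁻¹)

1.3×10¹⁹ molecules

Photon energy at 361 nm: hc/λ = (6.626×10⁻³⁴)(2.998×10⁸)/(361×10⁻⁹) = 5.503×10⁻¹⁹ J.
Energy delivered: (8.95 mW)(6000 s) = 53.70 J.
Photons incident: 53.70 / 5.503×10⁻¹⁹ = 9.758×10¹⁹, i.e. 9.758×10¹⁹/6.022×10²³ = 1.620×10⁻⁴ mol.
Fraction absorbed: 1 − 56.8/100 = 0.4320.
Photons absorbed: 0.4320 × 1.620×10⁻⁴ = 6.998×10⁻⁵ mol.
Product: Φ × n_abs = 0.31 × 6.998×10⁻⁵ = 2.169×10⁻⁵ mol.
As a count: 2.169×10⁻⁵ × 6.022×10²³ = 1.3×10¹⁹.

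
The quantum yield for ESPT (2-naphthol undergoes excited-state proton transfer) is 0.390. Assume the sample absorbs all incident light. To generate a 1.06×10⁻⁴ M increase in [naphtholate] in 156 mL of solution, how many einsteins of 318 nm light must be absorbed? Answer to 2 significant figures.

Product: (1.06×10⁻⁴ M)(0.156 L) = 1.654×10⁻⁵ mol.
Photons that must be absorbed: 1.654×10⁻⁵ / 0.390 = 4.241×10⁻⁵ mol.

4.2×10⁻⁵ einstein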